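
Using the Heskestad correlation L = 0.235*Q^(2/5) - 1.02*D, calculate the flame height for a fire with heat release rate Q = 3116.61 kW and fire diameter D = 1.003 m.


Q^(2/5) = 24.973
0.235 * Q^(2/5) = 5.8687
1.02 * D = 1.0231
L = 4.8456 m

4.8456 m


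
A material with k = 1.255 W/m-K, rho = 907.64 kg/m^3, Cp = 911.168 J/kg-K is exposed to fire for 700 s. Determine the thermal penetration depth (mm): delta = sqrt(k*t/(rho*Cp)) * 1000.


alpha = 1.255 / (907.64 * 911.168) = 1.5175e-06 m^2/s
alpha * t = 0.0010623
delta = sqrt(0.0010623) * 1000 = 32.592 mm

32.592 mm


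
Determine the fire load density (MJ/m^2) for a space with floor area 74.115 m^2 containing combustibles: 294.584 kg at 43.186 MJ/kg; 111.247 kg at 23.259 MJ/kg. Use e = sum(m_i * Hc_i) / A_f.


Total energy = 294.584*43.186 + 111.247*23.259
= 12721.90 + 2587.494
= 15309.40 MJ
e = 15309.40 / 74.115 = 206.56 MJ/m^2

206.56 MJ/m^2


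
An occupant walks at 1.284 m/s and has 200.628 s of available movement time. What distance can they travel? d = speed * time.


d = 1.284 * 200.628 = 257.61 m

257.61 m


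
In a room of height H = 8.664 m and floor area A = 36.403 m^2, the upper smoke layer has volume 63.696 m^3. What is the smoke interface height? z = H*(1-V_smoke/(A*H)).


V/(A*H) = 0.20196
1 - 0.20196 = 0.79804
z = 8.664 * 0.79804 = 6.9143 m

6.9143 m


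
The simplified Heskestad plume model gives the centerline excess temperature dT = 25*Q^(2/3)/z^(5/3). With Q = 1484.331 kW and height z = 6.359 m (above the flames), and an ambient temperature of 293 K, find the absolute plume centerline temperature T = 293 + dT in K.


Q^(2/3) = 130.12
z^(5/3) = 21.826
dT = 25 * 130.12 / 21.826 = 149.04 K
T = 293 + 149.04 = 442.04 K

442.04 K


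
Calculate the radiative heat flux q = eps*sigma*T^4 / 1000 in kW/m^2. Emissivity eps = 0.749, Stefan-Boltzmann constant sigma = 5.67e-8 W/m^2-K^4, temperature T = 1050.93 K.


T^4 = 1.2198e+12
q = 0.749 * 5.67e-8 * 1.2198e+12 / 1000 = 51.804 kW/m^2

51.804 kW/m^2


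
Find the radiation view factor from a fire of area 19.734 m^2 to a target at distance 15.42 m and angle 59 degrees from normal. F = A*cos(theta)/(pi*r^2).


cos(59 deg) = 0.51504
pi*r^2 = 747.00
F = 19.734 * 0.51504 / 747.00 = 0.013606

0.013606


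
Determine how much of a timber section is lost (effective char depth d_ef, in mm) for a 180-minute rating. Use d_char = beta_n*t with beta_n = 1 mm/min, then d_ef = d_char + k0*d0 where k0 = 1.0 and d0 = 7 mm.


d_char = 1 * 180 = 180 mm
d_ef = 180 + 1.0*7 = 187 mm

187 mm


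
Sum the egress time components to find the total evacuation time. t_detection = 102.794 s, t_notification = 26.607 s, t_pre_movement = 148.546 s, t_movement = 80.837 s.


Total = 102.794 + 26.607 + 148.546 + 80.837 = 358.784 s

358.784 s


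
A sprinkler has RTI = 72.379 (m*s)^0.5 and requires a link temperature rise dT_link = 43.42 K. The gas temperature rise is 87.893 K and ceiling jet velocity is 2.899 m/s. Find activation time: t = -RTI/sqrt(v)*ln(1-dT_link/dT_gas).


dT_link/dT_gas = 0.49401
ln(1 - 0.49401) = -0.68124
t = -72.379 / sqrt(2.899) * -0.68124 = 28.959 s

28.959 s


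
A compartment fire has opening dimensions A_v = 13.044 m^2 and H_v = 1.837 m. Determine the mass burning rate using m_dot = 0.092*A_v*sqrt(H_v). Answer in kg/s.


sqrt(H_v) = 1.3554
m_dot = 0.092 * 13.044 * 1.3554 = 1.6265 kg/s

1.6265 kg/s


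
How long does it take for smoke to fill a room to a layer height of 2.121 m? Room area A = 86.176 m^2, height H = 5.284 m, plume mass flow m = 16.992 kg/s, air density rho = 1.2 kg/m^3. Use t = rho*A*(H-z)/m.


H - z = 3.163 m
t = 1.2 * 86.176 * 3.163 / 16.992 = 19.250 s

19.250 s


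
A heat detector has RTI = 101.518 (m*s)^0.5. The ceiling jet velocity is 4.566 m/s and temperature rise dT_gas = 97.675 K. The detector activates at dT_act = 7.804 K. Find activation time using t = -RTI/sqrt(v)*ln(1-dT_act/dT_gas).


dT_act/dT_gas = 0.079898
ln(1 - 0.079898) = -0.083270
t = -101.518 / sqrt(4.566) * -0.083270 = 3.9561 s

3.9561 s


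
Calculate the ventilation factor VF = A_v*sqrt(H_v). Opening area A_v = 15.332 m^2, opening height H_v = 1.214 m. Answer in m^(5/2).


sqrt(H_v) = 1.1018
VF = 15.332 * 1.1018 = 16.893 m^(5/2)

16.893 m^(5/2)


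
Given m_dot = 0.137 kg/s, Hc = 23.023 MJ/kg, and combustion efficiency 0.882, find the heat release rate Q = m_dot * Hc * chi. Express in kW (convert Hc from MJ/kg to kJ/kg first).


Hc = 23.023 MJ/kg = 23.023 * 1000 kJ/kg = 23023 kJ/kg
Q = 0.137 kg/s * 23023 kJ/kg * 0.882 = 2782.0 kW

2782.0 kW


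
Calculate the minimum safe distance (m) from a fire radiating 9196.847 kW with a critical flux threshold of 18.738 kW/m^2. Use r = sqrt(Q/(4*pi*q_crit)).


4*pi*q_crit = 235.47
Q/(4*pi*q_crit) = 39.058
r = sqrt(39.058) = 6.2496 m

6.2496 m


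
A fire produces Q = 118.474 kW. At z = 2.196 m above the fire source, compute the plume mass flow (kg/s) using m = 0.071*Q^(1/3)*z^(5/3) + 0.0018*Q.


Q^(1/3) = 4.9114
z^(5/3) = 3.7101
First term = 0.071 * 4.9114 * 3.7101 = 1.2938
Second term = 0.0018 * 118.474 = 0.21325
m = 1.5070 kg/s

1.5070 kg/s


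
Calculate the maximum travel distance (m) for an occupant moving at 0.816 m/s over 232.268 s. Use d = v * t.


d = 0.816 * 232.268 = 189.53 m

189.53 m


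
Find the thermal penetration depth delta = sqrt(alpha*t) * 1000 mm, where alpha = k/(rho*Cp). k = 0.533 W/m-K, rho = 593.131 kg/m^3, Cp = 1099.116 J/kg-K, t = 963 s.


alpha = 0.533 / (593.131 * 1099.116) = 8.1759e-07 m^2/s
alpha * t = 0.00078733
delta = sqrt(0.00078733) * 1000 = 28.059 mm

28.059 mm


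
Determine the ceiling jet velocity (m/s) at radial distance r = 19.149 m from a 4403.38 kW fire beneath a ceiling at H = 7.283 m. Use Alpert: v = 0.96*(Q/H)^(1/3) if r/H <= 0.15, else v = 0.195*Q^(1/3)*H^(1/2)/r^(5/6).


r/H = 19.149 / 7.283 = 2.6293
r/H > 0.15, so v = 0.195*Q^(1/3)*H^(1/2)/r^(5/6)
Q^(1/3) = 16.391
H^(1/2) = 2.6987
r^(5/6) = 11.707
v = 0.195 * 16.391 * 2.6987 / 11.707 = 0.73677 m/s

0.73677 m/s


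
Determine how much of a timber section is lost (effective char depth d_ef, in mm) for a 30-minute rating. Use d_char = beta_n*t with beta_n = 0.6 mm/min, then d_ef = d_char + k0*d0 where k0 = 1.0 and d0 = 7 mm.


d_char = 0.6 * 30 = 18 mm
d_ef = 18 + 1.0*7 = 25 mm

25 mm


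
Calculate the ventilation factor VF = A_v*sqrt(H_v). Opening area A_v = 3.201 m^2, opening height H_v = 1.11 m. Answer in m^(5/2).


sqrt(H_v) = 1.0536
VF = 3.201 * 1.0536 = 3.3725 m^(5/2)

3.3725 m^(5/2)


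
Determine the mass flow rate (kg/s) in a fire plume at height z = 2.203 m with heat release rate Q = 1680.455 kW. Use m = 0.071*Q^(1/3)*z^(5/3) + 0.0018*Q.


Q^(1/3) = 11.889
z^(5/3) = 3.7298
First term = 0.071 * 11.889 * 3.7298 = 3.1484
Second term = 0.0018 * 1680.455 = 3.0248
m = 6.1732 kg/s

6.1732 kg/s


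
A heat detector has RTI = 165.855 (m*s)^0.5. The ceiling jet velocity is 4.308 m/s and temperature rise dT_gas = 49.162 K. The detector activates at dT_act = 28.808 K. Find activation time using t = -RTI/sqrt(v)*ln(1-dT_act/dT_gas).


dT_act/dT_gas = 0.58598
ln(1 - 0.58598) = -0.88184
t = -165.855 / sqrt(4.308) * -0.88184 = 70.466 s

70.466 s


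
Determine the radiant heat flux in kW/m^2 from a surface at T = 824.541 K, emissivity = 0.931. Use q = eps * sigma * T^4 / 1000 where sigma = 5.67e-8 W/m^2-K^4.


T^4 = 4.6222e+11
q = 0.931 * 5.67e-8 * 4.6222e+11 / 1000 = 24.400 kW/m^2

24.400 kW/m^2


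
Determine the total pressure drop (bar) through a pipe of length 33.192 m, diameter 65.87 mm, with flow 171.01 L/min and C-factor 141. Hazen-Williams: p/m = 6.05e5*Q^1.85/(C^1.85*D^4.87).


Q^1.85 = 13524
C^1.85 = 9463.6
D^4.87 = 7.1946e+08
p/m = 0.0012017 bar/m
p_total = 0.0012017 * 33.192 = 0.039885 bar

0.039885 bar


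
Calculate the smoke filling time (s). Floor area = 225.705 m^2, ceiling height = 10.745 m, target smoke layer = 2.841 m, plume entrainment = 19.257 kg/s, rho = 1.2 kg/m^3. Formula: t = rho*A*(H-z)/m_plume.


H - z = 7.904 m
t = 1.2 * 225.705 * 7.904 / 19.257 = 111.17 s

111.17 s


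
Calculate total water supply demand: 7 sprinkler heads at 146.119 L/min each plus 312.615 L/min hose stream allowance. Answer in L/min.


Sprinkler demand = 7 * 146.119 = 1022.833 L/min
Total = 1022.833 + 312.615 = 1335.448 L/min

1335.448 L/min


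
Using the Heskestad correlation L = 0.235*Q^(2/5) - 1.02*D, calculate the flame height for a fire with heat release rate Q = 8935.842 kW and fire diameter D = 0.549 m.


Q^(2/5) = 38.059
0.235 * Q^(2/5) = 8.9438
1.02 * D = 0.55998
L = 8.3838 m

8.3838 m


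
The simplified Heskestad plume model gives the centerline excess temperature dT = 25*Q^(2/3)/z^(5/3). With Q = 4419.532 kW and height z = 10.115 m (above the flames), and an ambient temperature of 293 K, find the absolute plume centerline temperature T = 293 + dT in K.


Q^(2/3) = 269.31
z^(5/3) = 47.309
dT = 25 * 269.31 / 47.309 = 142.31 K
T = 293 + 142.31 = 435.31 K

435.31 K


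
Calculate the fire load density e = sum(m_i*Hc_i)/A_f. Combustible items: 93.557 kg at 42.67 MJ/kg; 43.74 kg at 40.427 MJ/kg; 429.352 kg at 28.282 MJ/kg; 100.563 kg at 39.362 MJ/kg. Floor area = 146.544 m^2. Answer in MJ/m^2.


Total energy = 93.557*42.67 + 43.74*40.427 + 429.352*28.282 + 100.563*39.362
= 3992.077 + 1768.277 + 12142.93 + 3958.361
= 21861.65 MJ
e = 21861.65 / 146.544 = 149.18 MJ/m^2

149.18 MJ/m^2


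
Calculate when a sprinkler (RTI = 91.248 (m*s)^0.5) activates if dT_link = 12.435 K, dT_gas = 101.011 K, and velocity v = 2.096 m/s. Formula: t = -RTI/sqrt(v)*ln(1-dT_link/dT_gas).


dT_link/dT_gas = 0.12311
ln(1 - 0.12311) = -0.13137
t = -91.248 / sqrt(2.096) * -0.13137 = 8.2798 s

8.2798 s


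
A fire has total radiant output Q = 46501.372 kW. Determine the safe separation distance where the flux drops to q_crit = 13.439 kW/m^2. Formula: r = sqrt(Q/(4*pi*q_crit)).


4*pi*q_crit = 168.88
Q/(4*pi*q_crit) = 275.35
r = sqrt(275.35) = 16.594 m

16.594 m


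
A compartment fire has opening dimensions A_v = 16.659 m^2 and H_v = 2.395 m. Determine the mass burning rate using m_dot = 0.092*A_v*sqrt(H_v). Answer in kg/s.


sqrt(H_v) = 1.5476
m_dot = 0.092 * 16.659 * 1.5476 = 2.3719 kg/s

2.3719 kg/s


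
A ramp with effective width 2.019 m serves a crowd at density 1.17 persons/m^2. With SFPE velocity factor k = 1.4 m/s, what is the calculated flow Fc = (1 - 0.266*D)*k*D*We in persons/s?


1 - 0.266*D = 1 - 0.266*1.17 = 0.68878
Fs = 0.68878 * 1.4 * 1.17 = 1.1282 persons/(s*m)
Fc = 1.1282 * 2.019 = 2.2779 persons/s

2.2779 persons/s


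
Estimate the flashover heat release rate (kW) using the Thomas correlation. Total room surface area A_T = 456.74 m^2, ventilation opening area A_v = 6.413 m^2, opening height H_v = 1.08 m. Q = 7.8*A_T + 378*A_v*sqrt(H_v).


7.8*A_T = 3562.572
sqrt(H_v) = 1.0392
378*A_v*sqrt(H_v) = 2519.2
Q = 3562.572 + 2519.2 = 6081.8 kW

6081.8 kW


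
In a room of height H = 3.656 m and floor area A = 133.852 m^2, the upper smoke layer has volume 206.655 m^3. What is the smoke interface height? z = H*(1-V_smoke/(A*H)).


V/(A*H) = 0.42229
1 - 0.42229 = 0.57771
z = 3.656 * 0.57771 = 2.1121 m

2.1121 m


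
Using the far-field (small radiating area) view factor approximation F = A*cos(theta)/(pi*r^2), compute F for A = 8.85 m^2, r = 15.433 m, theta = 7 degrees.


cos(7 deg) = 0.99255
pi*r^2 = 748.26
F = 8.85 * 0.99255 / 748.26 = 0.011739

0.011739


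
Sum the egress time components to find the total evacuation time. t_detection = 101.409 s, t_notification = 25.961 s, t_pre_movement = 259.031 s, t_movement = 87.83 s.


Total = 101.409 + 25.961 + 259.031 + 87.83 = 474.231 s

474.231 s


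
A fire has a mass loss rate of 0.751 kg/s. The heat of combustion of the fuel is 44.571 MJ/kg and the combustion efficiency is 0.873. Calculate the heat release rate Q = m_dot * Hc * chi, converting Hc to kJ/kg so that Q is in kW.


Hc = 44.571 MJ/kg = 44.571 * 1000 kJ/kg = 44571 kJ/kg
Q = 0.751 kg/s * 44571 kJ/kg * 0.873 = 29222 kW

29222 kW


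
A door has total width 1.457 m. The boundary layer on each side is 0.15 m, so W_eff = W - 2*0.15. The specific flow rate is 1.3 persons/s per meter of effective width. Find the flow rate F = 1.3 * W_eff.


W_eff = 1.457 - 0.30 = 1.157 m
F = 1.3 * 1.157 = 1.5041 persons/s

1.5041 persons/s


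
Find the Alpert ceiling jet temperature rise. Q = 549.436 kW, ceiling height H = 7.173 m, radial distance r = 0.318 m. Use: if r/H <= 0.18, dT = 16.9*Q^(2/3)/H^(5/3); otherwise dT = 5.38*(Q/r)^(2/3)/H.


r/H = 0.318 / 7.173 = 0.044333
r/H <= 0.18, so dT = 16.9*Q^(2/3)/H^(5/3)
Q^(2/3) = 67.083
H^(5/3) = 26.679
dT = 16.9 * 67.083 / 26.679 = 42.494 K

42.494 K


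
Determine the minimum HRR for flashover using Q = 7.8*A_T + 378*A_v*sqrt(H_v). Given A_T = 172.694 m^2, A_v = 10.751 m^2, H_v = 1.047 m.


7.8*A_T = 1347.0
sqrt(H_v) = 1.0232
378*A_v*sqrt(H_v) = 4158.3
Q = 1347.0 + 4158.3 = 5505.3 kW

5505.3 kW


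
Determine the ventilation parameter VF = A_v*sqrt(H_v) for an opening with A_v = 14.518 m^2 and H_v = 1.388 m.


sqrt(H_v) = 1.1781
VF = 14.518 * 1.1781 = 17.104 m^(5/2)

17.104 m^(5/2)


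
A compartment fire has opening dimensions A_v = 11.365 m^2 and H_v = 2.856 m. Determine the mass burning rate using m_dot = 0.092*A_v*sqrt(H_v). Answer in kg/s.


sqrt(H_v) = 1.6900
m_dot = 0.092 * 11.365 * 1.6900 = 1.7670 kg/s

1.7670 kg/s


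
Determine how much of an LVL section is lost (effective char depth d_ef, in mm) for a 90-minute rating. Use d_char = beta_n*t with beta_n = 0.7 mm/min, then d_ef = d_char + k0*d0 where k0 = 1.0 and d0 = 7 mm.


d_char = 0.7 * 90 = 63 mm
d_ef = 63 + 1.0*7 = 70 mm

70 mm


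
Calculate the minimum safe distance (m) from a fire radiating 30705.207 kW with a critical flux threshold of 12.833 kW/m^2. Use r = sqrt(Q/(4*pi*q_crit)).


4*pi*q_crit = 161.26
Q/(4*pi*q_crit) = 190.40
r = sqrt(190.40) = 13.799 m

13.799 m


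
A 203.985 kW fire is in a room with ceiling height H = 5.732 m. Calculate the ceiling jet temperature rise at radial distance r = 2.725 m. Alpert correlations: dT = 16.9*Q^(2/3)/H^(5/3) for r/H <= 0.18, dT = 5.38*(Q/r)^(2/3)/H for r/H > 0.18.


r/H = 2.725 / 5.732 = 0.47540
r/H > 0.18, so dT = 5.38*(Q/r)^(2/3)/H
Q/r = 74.857
(Q/r)^(2/3) = 17.762
dT = 5.38 * 17.762 / 5.732 = 16.671 K

16.671 K


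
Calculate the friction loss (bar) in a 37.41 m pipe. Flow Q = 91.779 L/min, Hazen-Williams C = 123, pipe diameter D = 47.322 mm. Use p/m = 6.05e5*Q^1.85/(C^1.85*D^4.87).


Q^1.85 = 4276.4
C^1.85 = 7350.6
D^4.87 = 1.4373e+08
p/m = 0.0024488 bar/m
p_total = 0.0024488 * 37.41 = 0.091609 bar

0.091609 bar


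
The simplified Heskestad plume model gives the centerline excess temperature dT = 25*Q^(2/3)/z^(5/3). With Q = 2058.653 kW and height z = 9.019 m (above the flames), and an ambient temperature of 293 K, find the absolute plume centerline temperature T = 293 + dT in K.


Q^(2/3) = 161.83
z^(5/3) = 39.078
dT = 25 * 161.83 / 39.078 = 103.53 K
T = 293 + 103.53 = 396.53 K

396.53 K


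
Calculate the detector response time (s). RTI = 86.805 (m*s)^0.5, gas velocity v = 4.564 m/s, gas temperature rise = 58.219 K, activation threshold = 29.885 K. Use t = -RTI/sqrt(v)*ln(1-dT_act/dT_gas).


dT_act/dT_gas = 0.51332
ln(1 - 0.51332) = -0.72015
t = -86.805 / sqrt(4.564) * -0.72015 = 29.261 s

29.261 s


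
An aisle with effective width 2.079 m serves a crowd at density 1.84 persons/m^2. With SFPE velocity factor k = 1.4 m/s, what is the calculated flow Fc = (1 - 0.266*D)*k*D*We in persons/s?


1 - 0.266*D = 1 - 0.266*1.84 = 0.51056
Fs = 0.51056 * 1.4 * 1.84 = 1.3152 persons/(s*m)
Fc = 1.3152 * 2.079 = 2.7343 persons/s

2.7343 persons/s


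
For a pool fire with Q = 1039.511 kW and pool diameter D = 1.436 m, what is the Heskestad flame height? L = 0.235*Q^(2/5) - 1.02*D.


Q^(2/5) = 16.097
0.235 * Q^(2/5) = 3.7827
1.02 * D = 1.4647
L = 2.3180 m

2.3180 m


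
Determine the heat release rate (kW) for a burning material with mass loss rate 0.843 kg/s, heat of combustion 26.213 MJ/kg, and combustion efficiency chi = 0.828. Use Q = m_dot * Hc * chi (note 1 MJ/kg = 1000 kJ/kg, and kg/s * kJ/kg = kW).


Hc = 26.213 MJ/kg = 26.213 * 1000 kJ/kg = 26213 kJ/kg
Q = 0.843 kg/s * 26213 kJ/kg * 0.828 = 18297 kW

18297 kW


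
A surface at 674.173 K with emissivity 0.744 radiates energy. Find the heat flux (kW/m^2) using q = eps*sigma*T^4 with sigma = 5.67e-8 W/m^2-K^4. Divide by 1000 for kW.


T^4 = 2.0658e+11
q = 0.744 * 5.67e-8 * 2.0658e+11 / 1000 = 8.7145 kW/m^2

8.7145 kW/m^2


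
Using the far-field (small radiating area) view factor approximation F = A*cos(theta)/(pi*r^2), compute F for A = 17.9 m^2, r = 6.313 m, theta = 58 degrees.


cos(58 deg) = 0.52992
pi*r^2 = 125.20
F = 17.9 * 0.52992 / 125.20 = 0.075760

0.075760


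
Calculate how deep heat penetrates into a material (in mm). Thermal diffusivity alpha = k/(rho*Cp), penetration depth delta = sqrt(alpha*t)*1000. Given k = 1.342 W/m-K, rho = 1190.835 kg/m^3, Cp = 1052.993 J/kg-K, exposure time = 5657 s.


alpha = 1.342 / (1190.835 * 1052.993) = 1.0702e-06 m^2/s
alpha * t = 0.0060543
delta = sqrt(0.0060543) * 1000 = 77.809 mm

77.809 mm


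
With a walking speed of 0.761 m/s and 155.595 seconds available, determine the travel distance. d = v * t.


d = 0.761 * 155.595 = 118.41 m

118.41 m


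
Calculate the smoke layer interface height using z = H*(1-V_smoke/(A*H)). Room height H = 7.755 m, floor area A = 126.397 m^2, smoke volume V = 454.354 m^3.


V/(A*H) = 0.46353
1 - 0.46353 = 0.53647
z = 7.755 * 0.53647 = 4.1603 m

4.1603 m


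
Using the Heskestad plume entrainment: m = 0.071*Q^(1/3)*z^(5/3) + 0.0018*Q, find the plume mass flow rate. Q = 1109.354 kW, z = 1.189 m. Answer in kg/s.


Q^(1/3) = 10.352
z^(5/3) = 1.3345
First term = 0.071 * 10.352 * 1.3345 = 0.98081
Second term = 0.0018 * 1109.354 = 1.9968
m = 2.9776 kg/s

2.9776 kg/s


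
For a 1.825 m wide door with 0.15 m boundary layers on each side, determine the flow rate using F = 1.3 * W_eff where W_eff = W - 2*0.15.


W_eff = 1.825 - 0.30 = 1.525 m
F = 1.3 * 1.525 = 1.9825 persons/s

1.9825 persons/s


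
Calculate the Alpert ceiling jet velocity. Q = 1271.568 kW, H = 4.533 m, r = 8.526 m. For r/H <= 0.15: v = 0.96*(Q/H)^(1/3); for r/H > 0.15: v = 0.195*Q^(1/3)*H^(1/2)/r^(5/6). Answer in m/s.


r/H = 8.526 / 4.533 = 1.8809
r/H > 0.15, so v = 0.195*Q^(1/3)*H^(1/2)/r^(5/6)
Q^(1/3) = 10.834
H^(1/2) = 2.1291
r^(5/6) = 5.9651
v = 0.195 * 10.834 * 2.1291 / 5.9651 = 0.75403 m/s

0.75403 m/s


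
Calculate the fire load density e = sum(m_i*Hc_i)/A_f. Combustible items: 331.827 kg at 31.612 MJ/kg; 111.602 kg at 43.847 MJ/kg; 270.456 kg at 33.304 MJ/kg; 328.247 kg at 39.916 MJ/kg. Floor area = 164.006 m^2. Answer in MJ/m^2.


Total energy = 331.827*31.612 + 111.602*43.847 + 270.456*33.304 + 328.247*39.916
= 10489.72 + 4893.413 + 9007.267 + 13102.31
= 37492.70 MJ
e = 37492.70 / 164.006 = 228.61 MJ/m^2

228.61 MJ/m^2


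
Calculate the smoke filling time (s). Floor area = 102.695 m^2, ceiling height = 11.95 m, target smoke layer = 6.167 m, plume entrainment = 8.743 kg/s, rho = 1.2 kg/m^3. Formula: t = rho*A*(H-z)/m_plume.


H - z = 5.783 m
t = 1.2 * 102.695 * 5.783 / 8.743 = 81.512 s

81.512 s


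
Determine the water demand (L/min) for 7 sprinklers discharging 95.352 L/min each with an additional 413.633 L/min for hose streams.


Sprinkler demand = 7 * 95.352 = 667.464 L/min
Total = 667.464 + 413.633 = 1081.097 L/min

1081.097 L/min


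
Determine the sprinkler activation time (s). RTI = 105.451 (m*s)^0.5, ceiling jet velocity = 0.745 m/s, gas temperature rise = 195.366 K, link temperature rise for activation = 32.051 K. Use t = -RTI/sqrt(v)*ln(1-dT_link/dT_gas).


dT_link/dT_gas = 0.16406
ln(1 - 0.16406) = -0.17919
t = -105.451 / sqrt(0.745) * -0.17919 = 21.893 s

21.893 s


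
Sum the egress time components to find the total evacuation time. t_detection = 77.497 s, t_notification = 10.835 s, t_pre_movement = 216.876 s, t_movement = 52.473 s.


Total = 77.497 + 10.835 + 216.876 + 52.473 = 357.681 s

357.681 s


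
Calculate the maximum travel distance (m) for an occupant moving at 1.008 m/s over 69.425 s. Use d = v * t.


d = 1.008 * 69.425 = 69.980 m

69.980 m


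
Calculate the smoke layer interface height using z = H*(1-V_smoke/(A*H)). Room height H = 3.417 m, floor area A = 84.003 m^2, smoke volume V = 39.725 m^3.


V/(A*H) = 0.13840
1 - 0.13840 = 0.86160
z = 3.417 * 0.86160 = 2.9441 m

2.9441 m


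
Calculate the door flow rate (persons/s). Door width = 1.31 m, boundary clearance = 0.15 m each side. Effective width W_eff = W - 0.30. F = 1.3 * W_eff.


W_eff = 1.31 - 0.30 = 1.01 m
F = 1.3 * 1.01 = 1.313 persons/s

1.313 persons/s


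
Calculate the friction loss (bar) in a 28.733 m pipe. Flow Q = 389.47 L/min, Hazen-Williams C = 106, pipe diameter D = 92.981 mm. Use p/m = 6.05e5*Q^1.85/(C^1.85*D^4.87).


Q^1.85 = 61998
C^1.85 = 5582.3
D^4.87 = 3.8555e+09
p/m = 0.0017428 bar/m
p_total = 0.0017428 * 28.733 = 0.050075 bar

0.050075 bar


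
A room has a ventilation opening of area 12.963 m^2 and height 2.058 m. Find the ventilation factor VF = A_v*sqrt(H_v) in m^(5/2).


sqrt(H_v) = 1.4346
VF = 12.963 * 1.4346 = 18.596 m^(5/2)

18.596 m^(5/2)


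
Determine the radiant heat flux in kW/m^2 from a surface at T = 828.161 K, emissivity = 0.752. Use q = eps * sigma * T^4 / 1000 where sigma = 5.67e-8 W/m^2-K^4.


T^4 = 4.7039e+11
q = 0.752 * 5.67e-8 * 4.7039e+11 / 1000 = 20.057 kW/m^2

20.057 kW/m^2


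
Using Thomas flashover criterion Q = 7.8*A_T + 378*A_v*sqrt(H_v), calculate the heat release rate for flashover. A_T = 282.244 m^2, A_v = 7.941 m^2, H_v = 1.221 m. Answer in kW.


7.8*A_T = 2201.5
sqrt(H_v) = 1.1050
378*A_v*sqrt(H_v) = 3316.8
Q = 2201.5 + 3316.8 = 5518.3 kW

5518.3 kW


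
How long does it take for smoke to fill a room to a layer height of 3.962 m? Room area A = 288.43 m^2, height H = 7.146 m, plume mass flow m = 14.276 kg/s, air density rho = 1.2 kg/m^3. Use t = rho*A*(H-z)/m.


H - z = 3.184 m
t = 1.2 * 288.43 * 3.184 / 14.276 = 77.195 s

77.195 s


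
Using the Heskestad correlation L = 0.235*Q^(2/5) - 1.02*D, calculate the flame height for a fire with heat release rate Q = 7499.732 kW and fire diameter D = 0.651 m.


Q^(2/5) = 35.483
0.235 * Q^(2/5) = 8.3385
1.02 * D = 0.66402
L = 7.6744 m

7.6744 m


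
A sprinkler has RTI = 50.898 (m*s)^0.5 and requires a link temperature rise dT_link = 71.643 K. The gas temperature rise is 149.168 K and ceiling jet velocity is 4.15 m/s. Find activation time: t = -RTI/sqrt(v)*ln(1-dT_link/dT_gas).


dT_link/dT_gas = 0.48028
ln(1 - 0.48028) = -0.65447
t = -50.898 / sqrt(4.15) * -0.65447 = 16.352 s

16.352 s


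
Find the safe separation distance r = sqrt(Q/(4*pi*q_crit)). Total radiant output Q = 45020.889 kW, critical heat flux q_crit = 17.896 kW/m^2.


4*pi*q_crit = 224.89
Q/(4*pi*q_crit) = 200.19
r = sqrt(200.19) = 14.149 m

14.149 m


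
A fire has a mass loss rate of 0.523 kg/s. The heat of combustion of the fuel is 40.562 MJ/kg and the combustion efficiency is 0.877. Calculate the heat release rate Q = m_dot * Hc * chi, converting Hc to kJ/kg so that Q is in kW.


Hc = 40.562 MJ/kg = 40.562 * 1000 kJ/kg = 40562 kJ/kg
Q = 0.523 kg/s * 40562 kJ/kg * 0.877 = 18605 kW

18605 kW


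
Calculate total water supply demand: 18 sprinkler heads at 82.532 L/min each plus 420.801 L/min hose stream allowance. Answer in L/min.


Sprinkler demand = 18 * 82.532 = 1485.576 L/min
Total = 1485.576 + 420.801 = 1906.377 L/min

1906.377 L/min


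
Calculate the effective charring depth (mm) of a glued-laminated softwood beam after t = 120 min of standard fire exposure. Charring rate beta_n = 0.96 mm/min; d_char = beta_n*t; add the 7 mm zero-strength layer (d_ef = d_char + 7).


d_char = 0.96 * 120 = 115.2 mm
d_ef = 115.2 + 1.0*7 = 122.2 mm

122.2 mm


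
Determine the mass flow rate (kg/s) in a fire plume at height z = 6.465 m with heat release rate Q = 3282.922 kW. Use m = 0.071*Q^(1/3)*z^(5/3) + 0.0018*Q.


Q^(1/3) = 14.862
z^(5/3) = 22.436
First term = 0.071 * 14.862 * 22.436 = 23.675
Second term = 0.0018 * 3282.922 = 5.9093
m = 29.584 kg/s

29.584 kg/s


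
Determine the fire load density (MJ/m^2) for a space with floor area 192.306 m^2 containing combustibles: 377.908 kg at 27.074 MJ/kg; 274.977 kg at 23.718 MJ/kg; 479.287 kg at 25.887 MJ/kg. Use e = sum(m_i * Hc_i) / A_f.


Total energy = 377.908*27.074 + 274.977*23.718 + 479.287*25.887
= 10231.48 + 6521.904 + 12407.30
= 29160.69 MJ
e = 29160.69 / 192.306 = 151.64 MJ/m^2

151.64 MJ/m^2


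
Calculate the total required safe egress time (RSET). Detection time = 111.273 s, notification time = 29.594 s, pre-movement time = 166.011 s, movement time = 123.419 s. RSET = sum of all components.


Total = 111.273 + 29.594 + 166.011 + 123.419 = 430.297 s

430.297 s


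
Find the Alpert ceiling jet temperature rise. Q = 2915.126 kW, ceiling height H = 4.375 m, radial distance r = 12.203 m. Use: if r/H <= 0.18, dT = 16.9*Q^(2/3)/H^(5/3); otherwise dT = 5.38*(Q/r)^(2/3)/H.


r/H = 12.203 / 4.375 = 2.7893
r/H > 0.18, so dT = 5.38*(Q/r)^(2/3)/H
Q/r = 238.89
(Q/r)^(2/3) = 38.500
dT = 5.38 * 38.500 / 4.375 = 47.344 K

47.344 K


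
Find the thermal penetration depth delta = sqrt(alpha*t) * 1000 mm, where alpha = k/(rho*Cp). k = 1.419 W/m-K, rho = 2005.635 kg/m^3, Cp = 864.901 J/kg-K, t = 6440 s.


alpha = 1.419 / (2005.635 * 864.901) = 8.1802e-07 m^2/s
alpha * t = 0.0052681
delta = sqrt(0.0052681) * 1000 = 72.581 mm

72.581 mm


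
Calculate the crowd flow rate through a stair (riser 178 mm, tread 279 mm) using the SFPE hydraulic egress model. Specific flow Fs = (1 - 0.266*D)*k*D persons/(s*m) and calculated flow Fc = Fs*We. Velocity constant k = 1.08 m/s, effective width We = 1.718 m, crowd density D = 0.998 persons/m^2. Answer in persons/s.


1 - 0.266*D = 1 - 0.266*0.998 = 0.73453
Fs = 0.73453 * 1.08 * 0.998 = 0.79171 persons/(s*m)
Fc = 0.79171 * 1.718 = 1.3602 persons/s

1.3602 persons/s


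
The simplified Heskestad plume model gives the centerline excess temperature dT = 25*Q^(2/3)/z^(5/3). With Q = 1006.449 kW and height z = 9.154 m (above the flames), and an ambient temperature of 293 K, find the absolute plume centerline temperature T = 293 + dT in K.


Q^(2/3) = 100.43
z^(5/3) = 40.058
dT = 25 * 100.43 / 40.058 = 62.678 K
T = 293 + 62.678 = 355.68 K

355.68 K


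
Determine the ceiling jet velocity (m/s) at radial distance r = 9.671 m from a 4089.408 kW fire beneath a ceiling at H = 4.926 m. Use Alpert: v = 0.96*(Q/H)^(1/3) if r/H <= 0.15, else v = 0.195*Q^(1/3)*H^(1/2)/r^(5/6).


r/H = 9.671 / 4.926 = 1.9633
r/H > 0.15, so v = 0.195*Q^(1/3)*H^(1/2)/r^(5/6)
Q^(1/3) = 15.991
H^(1/2) = 2.2195
r^(5/6) = 6.6256
v = 0.195 * 15.991 * 2.2195 / 6.6256 = 1.0446 m/s

1.0446 m/s


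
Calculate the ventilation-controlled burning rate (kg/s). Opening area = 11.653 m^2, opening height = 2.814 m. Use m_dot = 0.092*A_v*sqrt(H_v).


sqrt(H_v) = 1.6775
m_dot = 0.092 * 11.653 * 1.6775 = 1.7984 kg/s

1.7984 kg/s


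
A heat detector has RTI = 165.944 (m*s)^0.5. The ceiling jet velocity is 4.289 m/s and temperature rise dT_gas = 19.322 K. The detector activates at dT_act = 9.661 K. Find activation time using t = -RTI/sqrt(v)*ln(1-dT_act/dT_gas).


dT_act/dT_gas = 0.5
ln(1 - 0.5) = -0.69315
t = -165.944 / sqrt(4.289) * -0.69315 = 55.540 s

55.540 s


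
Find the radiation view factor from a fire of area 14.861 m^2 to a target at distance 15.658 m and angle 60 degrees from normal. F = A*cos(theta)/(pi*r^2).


cos(60 deg) = 0.5
pi*r^2 = 770.23
F = 14.861 * 0.5 / 770.23 = 0.0096471

0.0096471


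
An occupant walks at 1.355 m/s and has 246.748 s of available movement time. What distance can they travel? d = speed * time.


d = 1.355 * 246.748 = 334.34 m

334.34 m


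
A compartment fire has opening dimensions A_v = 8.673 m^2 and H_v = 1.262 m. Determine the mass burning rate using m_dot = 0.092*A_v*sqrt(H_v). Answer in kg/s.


sqrt(H_v) = 1.1234
m_dot = 0.092 * 8.673 * 1.1234 = 0.89637 kg/s

0.89637 kg/s


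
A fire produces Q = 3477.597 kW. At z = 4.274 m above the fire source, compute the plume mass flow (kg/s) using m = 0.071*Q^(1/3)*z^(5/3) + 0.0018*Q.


Q^(1/3) = 15.150
z^(5/3) = 11.256
First term = 0.071 * 15.150 * 11.256 = 12.108
Second term = 0.0018 * 3477.597 = 6.2597
m = 18.368 kg/s

18.368 kg/s


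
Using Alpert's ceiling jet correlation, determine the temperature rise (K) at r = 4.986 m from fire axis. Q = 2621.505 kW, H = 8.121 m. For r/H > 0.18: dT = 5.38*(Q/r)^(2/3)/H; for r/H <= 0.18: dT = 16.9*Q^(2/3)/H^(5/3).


r/H = 4.986 / 8.121 = 0.61396
r/H > 0.18, so dT = 5.38*(Q/r)^(2/3)/H
Q/r = 525.77
(Q/r)^(2/3) = 65.143
dT = 5.38 * 65.143 / 8.121 = 43.156 K

43.156 K


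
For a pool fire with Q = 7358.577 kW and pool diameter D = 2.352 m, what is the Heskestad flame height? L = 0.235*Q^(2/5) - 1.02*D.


Q^(2/5) = 35.214
0.235 * Q^(2/5) = 8.2753
1.02 * D = 2.3990
L = 5.8763 m

5.8763 m


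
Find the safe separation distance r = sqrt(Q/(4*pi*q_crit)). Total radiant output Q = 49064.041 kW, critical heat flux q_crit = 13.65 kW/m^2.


4*pi*q_crit = 171.53
Q/(4*pi*q_crit) = 286.04
r = sqrt(286.04) = 16.913 m

16.913 m


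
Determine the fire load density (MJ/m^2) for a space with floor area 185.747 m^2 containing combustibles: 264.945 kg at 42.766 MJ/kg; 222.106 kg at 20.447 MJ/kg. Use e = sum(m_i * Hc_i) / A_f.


Total energy = 264.945*42.766 + 222.106*20.447
= 11330.64 + 4541.401
= 15872.04 MJ
e = 15872.04 / 185.747 = 85.450 MJ/m^2

85.450 MJ/m^2


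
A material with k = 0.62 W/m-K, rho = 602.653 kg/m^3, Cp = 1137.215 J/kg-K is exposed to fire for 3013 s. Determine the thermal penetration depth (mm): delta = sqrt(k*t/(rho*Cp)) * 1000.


alpha = 0.62 / (602.653 * 1137.215) = 9.0465e-07 m^2/s
alpha * t = 0.0027257
delta = sqrt(0.0027257) * 1000 = 52.208 mm

52.208 mm


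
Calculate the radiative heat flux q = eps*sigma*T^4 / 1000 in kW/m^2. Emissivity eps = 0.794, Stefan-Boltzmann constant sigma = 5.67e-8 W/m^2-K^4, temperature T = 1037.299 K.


T^4 = 1.1578e+12
q = 0.794 * 5.67e-8 * 1.1578e+12 / 1000 = 52.122 kW/m^2

52.122 kW/m^2


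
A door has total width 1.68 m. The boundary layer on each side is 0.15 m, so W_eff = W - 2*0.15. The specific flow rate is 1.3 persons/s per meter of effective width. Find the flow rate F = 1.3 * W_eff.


W_eff = 1.68 - 0.30 = 1.38 m
F = 1.3 * 1.38 = 1.794 persons/s

1.794 persons/s


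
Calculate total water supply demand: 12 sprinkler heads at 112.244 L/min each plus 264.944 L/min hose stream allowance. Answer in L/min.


Sprinkler demand = 12 * 112.244 = 1346.928 L/min
Total = 1346.928 + 264.944 = 1611.872 L/min

1611.872 L/min


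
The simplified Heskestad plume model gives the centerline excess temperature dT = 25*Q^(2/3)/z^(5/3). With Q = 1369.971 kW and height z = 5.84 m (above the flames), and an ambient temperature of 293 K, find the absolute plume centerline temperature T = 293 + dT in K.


Q^(2/3) = 123.35
z^(5/3) = 18.939
dT = 25 * 123.35 / 18.939 = 162.83 K
T = 293 + 162.83 = 455.83 K

455.83 K


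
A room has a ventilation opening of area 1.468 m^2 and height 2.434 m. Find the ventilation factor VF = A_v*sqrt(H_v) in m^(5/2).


sqrt(H_v) = 1.5601
VF = 1.468 * 1.5601 = 2.2903 m^(5/2)

2.2903 m^(5/2)


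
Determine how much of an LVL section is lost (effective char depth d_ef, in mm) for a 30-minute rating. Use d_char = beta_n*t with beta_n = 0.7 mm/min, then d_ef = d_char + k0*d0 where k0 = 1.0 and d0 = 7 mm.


d_char = 0.7 * 30 = 21 mm
d_ef = 21 + 1.0*7 = 28 mm

28 mm


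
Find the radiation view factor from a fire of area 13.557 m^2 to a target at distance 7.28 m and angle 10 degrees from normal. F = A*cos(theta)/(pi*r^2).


cos(10 deg) = 0.98481
pi*r^2 = 166.50
F = 13.557 * 0.98481 / 166.50 = 0.080187

0.080187


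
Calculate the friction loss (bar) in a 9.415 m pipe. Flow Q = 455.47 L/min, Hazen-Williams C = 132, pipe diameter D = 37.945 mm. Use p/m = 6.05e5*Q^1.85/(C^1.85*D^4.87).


Q^1.85 = 82823
C^1.85 = 8376.5
D^4.87 = 4.9032e+07
p/m = 0.12200 bar/m
p_total = 0.12200 * 9.415 = 1.1486 bar

1.1486 bar


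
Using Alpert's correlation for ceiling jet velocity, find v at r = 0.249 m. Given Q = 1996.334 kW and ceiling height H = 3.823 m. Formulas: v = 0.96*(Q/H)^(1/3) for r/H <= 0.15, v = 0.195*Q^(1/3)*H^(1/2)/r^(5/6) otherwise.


r/H = 0.249 / 3.823 = 0.065132
r/H <= 0.15, so v = 0.96*(Q/H)^(1/3)
Q/H = 522.19
(Q/H)^(1/3) = 8.0527
v = 0.96 * 8.0527 = 7.7306 m/s

7.7306 m/s


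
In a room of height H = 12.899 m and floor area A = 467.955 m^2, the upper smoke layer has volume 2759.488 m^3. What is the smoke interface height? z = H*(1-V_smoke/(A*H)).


V/(A*H) = 0.45716
1 - 0.45716 = 0.54284
z = 12.899 * 0.54284 = 7.0021 m

7.0021 m


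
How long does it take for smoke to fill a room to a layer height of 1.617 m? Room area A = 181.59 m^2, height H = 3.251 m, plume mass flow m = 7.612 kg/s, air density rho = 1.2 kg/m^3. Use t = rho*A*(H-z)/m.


H - z = 1.634 m
t = 1.2 * 181.59 * 1.634 / 7.612 = 46.776 s

46.776 s


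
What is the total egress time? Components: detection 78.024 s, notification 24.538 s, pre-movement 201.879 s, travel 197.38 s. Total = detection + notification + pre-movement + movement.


Total = 78.024 + 24.538 + 201.879 + 197.38 = 501.821 s

501.821 s


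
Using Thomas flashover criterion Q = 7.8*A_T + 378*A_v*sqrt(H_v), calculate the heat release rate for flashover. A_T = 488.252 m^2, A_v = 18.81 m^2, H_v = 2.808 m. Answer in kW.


7.8*A_T = 3808.4
sqrt(H_v) = 1.6757
378*A_v*sqrt(H_v) = 11915
Q = 3808.4 + 11915 = 15723 kW

15723 kW


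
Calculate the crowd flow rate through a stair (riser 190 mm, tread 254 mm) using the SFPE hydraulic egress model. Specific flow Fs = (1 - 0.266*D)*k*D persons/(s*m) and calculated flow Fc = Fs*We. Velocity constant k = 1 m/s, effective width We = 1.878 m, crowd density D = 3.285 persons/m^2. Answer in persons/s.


1 - 0.266*D = 1 - 0.266*3.285 = 0.12619
Fs = 0.12619 * 1 * 3.285 = 0.41453 persons/(s*m)
Fc = 0.41453 * 1.878 = 0.77850 persons/s

0.77850 persons/s


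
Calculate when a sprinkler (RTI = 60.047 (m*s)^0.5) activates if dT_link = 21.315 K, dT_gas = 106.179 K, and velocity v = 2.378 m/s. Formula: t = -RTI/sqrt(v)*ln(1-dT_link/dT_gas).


dT_link/dT_gas = 0.20075
ln(1 - 0.20075) = -0.22408
t = -60.047 / sqrt(2.378) * -0.22408 = 8.7253 s

8.7253 s


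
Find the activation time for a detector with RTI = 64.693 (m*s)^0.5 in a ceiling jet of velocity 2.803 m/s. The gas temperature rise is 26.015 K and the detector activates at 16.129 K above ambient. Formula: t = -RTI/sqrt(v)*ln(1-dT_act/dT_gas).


dT_act/dT_gas = 0.61999
ln(1 - 0.61999) = -0.96755
t = -64.693 / sqrt(2.803) * -0.96755 = 37.387 s

37.387 s


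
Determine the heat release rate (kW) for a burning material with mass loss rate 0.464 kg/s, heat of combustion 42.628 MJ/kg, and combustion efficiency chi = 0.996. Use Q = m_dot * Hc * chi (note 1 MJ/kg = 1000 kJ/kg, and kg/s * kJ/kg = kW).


Hc = 42.628 MJ/kg = 42.628 * 1000 kJ/kg = 42628 kJ/kg
Q = 0.464 kg/s * 42628 kJ/kg * 0.996 = 19700 kW

19700 kW


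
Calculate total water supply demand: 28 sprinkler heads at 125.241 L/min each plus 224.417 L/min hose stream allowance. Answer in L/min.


Sprinkler demand = 28 * 125.241 = 3506.748 L/min
Total = 3506.748 + 224.417 = 3731.165 L/min

3731.165 L/min


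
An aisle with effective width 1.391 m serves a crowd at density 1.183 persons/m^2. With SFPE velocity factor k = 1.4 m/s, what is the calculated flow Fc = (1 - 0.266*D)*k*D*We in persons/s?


1 - 0.266*D = 1 - 0.266*1.183 = 0.68532
Fs = 0.68532 * 1.4 * 1.183 = 1.1350 persons/(s*m)
Fc = 1.1350 * 1.391 = 1.5788 persons/s

1.5788 persons/s


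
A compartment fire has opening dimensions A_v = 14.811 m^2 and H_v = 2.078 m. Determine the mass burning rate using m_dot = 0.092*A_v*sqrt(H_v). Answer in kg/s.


sqrt(H_v) = 1.4415
m_dot = 0.092 * 14.811 * 1.4415 = 1.9642 kg/s

1.9642 kg/s


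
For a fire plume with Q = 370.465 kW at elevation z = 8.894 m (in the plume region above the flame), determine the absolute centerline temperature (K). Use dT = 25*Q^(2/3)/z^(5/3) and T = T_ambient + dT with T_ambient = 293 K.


Q^(2/3) = 51.582
z^(5/3) = 38.179
dT = 25 * 51.582 / 38.179 = 33.776 K
T = 293 + 33.776 = 326.78 K

326.78 K


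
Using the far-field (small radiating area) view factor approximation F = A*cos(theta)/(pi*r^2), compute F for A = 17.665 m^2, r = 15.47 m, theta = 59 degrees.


cos(59 deg) = 0.51504
pi*r^2 = 751.85
F = 17.665 * 0.51504 / 751.85 = 0.012101

0.012101


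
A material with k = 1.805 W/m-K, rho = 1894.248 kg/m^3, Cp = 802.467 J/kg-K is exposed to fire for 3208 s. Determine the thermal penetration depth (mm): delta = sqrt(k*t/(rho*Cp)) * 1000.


alpha = 1.805 / (1894.248 * 802.467) = 1.1874e-06 m^2/s
alpha * t = 0.0038093
delta = sqrt(0.0038093) * 1000 = 61.720 mm

61.720 mm


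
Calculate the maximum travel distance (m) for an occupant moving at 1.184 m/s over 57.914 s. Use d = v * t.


d = 1.184 * 57.914 = 68.570 m

68.570 m


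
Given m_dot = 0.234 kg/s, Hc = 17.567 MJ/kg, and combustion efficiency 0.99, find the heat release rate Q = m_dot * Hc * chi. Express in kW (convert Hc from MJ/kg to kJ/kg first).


Hc = 17.567 MJ/kg = 17.567 * 1000 kJ/kg = 17567 kJ/kg
Q = 0.234 kg/s * 17567 kJ/kg * 0.99 = 4069.6 kW

4069.6 kW


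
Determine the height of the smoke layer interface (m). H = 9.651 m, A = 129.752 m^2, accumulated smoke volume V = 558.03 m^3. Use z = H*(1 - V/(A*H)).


V/(A*H) = 0.44563
1 - 0.44563 = 0.55437
z = 9.651 * 0.55437 = 5.3503 m

5.3503 m


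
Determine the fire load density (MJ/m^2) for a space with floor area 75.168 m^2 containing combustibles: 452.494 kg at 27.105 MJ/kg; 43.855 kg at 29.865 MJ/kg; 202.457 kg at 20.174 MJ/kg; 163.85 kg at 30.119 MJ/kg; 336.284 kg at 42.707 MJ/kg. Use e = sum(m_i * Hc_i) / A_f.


Total energy = 452.494*27.105 + 43.855*29.865 + 202.457*20.174 + 163.85*30.119 + 336.284*42.707
= 12264.85 + 1309.730 + 4084.368 + 4934.998 + 14361.68
= 36955.63 MJ
e = 36955.63 / 75.168 = 491.64 MJ/m^2

491.64 MJ/m^2


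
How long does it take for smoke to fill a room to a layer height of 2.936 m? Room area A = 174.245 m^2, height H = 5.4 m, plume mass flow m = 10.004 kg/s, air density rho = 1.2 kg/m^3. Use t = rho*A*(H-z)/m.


H - z = 2.464 m
t = 1.2 * 174.245 * 2.464 / 10.004 = 51.500 s

51.500 s


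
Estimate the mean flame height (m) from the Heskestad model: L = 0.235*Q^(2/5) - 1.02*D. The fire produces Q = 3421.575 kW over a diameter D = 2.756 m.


Q^(2/5) = 25.923
0.235 * Q^(2/5) = 6.0920
1.02 * D = 2.8111
L = 3.2809 m

3.2809 m


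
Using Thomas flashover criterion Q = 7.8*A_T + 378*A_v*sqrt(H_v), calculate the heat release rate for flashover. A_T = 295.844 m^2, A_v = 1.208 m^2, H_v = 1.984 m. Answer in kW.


7.8*A_T = 2307.6
sqrt(H_v) = 1.4085
378*A_v*sqrt(H_v) = 643.18
Q = 2307.6 + 643.18 = 2950.8 kW

2950.8 kW


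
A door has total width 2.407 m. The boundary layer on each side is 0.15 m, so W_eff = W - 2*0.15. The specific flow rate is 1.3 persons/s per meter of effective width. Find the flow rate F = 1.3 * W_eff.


W_eff = 2.407 - 0.30 = 2.107 m
F = 1.3 * 2.107 = 2.7391 persons/s

2.7391 persons/s


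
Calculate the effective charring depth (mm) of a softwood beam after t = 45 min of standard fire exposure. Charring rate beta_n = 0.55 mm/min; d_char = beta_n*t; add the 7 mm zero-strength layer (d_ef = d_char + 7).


d_char = 0.55 * 45 = 24.75 mm
d_ef = 24.75 + 1.0*7 = 31.75 mm

31.75 mm


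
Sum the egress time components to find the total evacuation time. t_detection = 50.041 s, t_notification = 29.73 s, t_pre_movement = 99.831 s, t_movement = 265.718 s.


Total = 50.041 + 29.73 + 99.831 + 265.718 = 445.32 s

445.32 s
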